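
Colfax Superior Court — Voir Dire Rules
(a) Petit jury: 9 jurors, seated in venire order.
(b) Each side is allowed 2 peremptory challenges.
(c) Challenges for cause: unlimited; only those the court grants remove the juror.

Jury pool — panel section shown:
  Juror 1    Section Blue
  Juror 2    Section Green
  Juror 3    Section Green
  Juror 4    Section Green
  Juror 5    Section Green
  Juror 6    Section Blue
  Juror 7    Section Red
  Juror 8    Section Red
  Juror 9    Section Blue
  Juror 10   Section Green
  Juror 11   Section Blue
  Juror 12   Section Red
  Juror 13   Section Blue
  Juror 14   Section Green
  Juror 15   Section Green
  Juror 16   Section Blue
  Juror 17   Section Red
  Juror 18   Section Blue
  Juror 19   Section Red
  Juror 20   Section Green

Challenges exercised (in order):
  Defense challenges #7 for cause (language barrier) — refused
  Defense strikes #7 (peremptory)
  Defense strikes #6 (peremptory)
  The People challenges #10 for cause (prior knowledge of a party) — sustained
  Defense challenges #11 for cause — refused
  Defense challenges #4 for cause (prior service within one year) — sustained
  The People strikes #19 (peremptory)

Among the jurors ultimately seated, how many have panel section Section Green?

Removed: #4, #6, #7, #10, #19.
Seated jurors 1–9: #1, #2, #3, #5, #8, #9, #11, #12, #13.
Of those, in Section Green: #2, #3, #5 → 3.

3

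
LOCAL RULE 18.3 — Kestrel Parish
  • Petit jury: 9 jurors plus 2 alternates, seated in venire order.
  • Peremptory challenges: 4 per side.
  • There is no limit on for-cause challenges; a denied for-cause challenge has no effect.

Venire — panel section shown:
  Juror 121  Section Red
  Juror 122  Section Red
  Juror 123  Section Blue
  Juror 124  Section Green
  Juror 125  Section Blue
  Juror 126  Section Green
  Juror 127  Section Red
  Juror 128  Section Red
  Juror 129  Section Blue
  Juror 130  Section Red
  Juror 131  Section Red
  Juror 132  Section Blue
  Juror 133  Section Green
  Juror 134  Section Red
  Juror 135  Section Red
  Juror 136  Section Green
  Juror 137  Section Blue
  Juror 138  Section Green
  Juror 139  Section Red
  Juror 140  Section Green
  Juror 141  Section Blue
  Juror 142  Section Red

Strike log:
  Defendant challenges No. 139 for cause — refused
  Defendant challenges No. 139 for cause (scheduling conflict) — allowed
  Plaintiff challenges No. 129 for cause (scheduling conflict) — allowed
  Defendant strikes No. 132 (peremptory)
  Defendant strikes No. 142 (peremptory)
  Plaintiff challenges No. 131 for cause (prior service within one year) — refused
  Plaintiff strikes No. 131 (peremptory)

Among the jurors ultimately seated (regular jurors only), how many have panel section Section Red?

Removed: #129, #131, #132, #139, #142.
Seated jurors 1–9: #121, #122, #123, #124, #125, #126, #127, #128, #130 (alternates #133, #134 not counted).
Of those, in Section Red: #121, #122, #127, #128, #130 → 5.

5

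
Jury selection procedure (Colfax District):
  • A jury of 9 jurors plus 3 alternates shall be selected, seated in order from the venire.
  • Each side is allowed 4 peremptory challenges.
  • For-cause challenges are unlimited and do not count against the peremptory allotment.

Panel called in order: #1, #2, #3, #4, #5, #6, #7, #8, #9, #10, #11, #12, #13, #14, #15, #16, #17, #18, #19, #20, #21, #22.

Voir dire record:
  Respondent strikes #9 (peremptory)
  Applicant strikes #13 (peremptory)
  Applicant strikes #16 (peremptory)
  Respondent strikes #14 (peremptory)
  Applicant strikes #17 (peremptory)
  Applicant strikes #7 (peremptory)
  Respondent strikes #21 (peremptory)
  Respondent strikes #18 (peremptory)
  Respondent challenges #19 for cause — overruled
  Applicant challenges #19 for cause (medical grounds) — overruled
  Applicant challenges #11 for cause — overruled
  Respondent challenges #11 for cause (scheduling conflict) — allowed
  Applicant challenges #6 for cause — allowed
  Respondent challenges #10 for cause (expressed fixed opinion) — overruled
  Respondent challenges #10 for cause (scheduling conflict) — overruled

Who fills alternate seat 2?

Removed: #6, #7, #9, #11, #13, #14, #16, #17, #18, #21. (#10, #19 stay — for-cause denied.)
Seating in order: seats 1–9 → #1, #2, #3, #4, #5, #8, #10, #12, #15; alternates → #19, #20, #22.
So alternate 2 is #20.

20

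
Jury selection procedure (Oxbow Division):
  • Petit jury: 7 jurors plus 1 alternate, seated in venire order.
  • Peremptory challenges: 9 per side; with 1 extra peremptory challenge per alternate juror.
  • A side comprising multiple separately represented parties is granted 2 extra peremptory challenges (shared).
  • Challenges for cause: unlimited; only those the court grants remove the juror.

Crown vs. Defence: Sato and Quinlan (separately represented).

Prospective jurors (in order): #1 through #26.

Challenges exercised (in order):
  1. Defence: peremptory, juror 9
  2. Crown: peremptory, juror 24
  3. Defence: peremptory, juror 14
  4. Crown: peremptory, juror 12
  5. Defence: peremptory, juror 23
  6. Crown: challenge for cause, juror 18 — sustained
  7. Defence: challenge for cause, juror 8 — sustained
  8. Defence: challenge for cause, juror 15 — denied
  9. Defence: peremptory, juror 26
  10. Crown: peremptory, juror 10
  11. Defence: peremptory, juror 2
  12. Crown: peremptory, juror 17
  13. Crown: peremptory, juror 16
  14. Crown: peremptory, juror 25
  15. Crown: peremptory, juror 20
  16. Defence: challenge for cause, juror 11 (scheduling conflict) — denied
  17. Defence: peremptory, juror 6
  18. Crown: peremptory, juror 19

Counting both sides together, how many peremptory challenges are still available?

Crown allotment: 9 base + 1 × 1 alternate = 10. Defence allotment: 9 base + 1 × 1 alternate + 2 multi-party = 12.
Crown peremptories used: #24, #12, #10, #17, #16, #25, #20, #19 — 8 (the for-cause on #18 doesn't count).
Defence peremptories used: #9, #14, #23, #26, #2, #6 — 6 (for-cause on #8, #15, #11 don't count).
Remaining: (10 − 8) + (12 − 6) = 8.

8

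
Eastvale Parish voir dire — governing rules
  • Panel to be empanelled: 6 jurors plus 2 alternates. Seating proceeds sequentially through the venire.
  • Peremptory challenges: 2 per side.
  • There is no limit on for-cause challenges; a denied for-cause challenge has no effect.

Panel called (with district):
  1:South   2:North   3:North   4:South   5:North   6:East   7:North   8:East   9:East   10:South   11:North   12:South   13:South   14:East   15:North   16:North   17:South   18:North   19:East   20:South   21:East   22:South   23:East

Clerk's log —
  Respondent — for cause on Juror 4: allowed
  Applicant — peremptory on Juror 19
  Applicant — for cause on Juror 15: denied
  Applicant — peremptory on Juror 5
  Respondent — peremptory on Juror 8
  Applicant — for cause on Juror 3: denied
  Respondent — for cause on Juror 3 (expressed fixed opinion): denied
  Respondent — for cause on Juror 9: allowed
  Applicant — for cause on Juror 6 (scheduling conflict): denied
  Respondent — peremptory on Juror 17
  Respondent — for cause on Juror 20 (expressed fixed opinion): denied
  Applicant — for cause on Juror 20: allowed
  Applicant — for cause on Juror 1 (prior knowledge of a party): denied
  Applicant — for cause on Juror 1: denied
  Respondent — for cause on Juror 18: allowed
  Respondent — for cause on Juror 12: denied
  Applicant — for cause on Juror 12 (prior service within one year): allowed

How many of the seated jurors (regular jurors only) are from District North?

Removed: #4, #5, #8, #9, #12, #17, #18, #19, #20.
Seated jurors 1–6: #1, #2, #3, #6, #7, #10 (alternates #11, #13 not counted).
Of those, in District North: #2, #3, #7 → 3.

3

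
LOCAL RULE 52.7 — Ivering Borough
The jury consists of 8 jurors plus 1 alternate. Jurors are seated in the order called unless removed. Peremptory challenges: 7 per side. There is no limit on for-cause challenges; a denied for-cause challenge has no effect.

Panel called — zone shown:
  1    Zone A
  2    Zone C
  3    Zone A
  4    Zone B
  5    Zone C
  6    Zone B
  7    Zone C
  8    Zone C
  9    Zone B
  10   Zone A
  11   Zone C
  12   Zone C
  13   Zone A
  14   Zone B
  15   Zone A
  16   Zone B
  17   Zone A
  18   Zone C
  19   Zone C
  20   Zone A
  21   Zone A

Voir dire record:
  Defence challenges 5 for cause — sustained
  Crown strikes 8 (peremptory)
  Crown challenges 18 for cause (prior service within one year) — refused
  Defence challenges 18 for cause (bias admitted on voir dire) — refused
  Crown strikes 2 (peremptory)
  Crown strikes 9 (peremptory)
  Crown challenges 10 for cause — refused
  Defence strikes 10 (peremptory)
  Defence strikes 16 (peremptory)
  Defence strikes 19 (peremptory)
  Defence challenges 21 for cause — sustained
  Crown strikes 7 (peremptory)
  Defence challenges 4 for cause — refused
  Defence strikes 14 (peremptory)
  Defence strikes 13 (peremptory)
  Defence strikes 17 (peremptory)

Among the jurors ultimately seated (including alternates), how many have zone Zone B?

Removed: #2, #5, #7, #8, #9, #10, #13, #14, #16, #17, #19, #21.
Seated (9 incl. alternates): #1, #3, #4, #6, #11, #12, #15, #18, #20.
Of those, in Zone B: #4, #6 → 2.

2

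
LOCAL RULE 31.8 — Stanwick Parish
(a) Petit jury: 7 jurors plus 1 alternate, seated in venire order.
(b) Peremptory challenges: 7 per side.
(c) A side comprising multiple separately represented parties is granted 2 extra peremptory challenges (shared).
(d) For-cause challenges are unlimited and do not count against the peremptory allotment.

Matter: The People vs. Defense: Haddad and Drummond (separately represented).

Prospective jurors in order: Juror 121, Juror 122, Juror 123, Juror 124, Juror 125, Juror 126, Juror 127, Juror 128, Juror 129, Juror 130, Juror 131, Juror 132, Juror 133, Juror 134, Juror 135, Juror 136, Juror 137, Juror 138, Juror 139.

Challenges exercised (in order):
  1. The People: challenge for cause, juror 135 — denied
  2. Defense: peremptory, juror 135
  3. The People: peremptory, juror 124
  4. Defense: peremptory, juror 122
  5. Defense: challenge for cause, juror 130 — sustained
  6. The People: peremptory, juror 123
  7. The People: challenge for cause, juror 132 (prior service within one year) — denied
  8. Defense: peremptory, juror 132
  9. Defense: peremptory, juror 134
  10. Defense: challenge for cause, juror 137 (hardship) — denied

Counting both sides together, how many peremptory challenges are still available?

The People allotment: 7. Defense allotment: 7 base + 2 multi-party = 9.
The People peremptories used: #124, #123 — 2 (for-cause on #135, #132 don't count).
Defense peremptories used: #135, #122, #132, #134 — 4 (for-cause on #130, #137 don't count).
Remaining: (7 − 2) + (9 − 4) = 10.

10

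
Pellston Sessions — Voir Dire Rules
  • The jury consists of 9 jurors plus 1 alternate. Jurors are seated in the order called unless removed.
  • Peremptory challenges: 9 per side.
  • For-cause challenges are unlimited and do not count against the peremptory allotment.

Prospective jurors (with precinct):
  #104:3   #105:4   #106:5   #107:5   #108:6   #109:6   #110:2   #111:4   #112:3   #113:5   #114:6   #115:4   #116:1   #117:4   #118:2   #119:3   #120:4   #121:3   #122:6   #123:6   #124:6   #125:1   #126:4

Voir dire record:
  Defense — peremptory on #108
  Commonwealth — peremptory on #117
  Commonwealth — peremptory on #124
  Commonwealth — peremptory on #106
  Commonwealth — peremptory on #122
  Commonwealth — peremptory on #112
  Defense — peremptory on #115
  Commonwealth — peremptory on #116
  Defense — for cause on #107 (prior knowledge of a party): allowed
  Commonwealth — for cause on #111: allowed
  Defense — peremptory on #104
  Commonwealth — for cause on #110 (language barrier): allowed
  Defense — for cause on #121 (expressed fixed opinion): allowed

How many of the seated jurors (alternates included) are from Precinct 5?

Removed: #104, #106, #107, #108, #110, #111, #112, #115, #116, #117, #121, #122, #124.
Seated (10 incl. alternates): #105, #109, #113, #114, #118, #119, #120, #123, #125, #126.
Of those, in Precinct 5: #113 → 1.

1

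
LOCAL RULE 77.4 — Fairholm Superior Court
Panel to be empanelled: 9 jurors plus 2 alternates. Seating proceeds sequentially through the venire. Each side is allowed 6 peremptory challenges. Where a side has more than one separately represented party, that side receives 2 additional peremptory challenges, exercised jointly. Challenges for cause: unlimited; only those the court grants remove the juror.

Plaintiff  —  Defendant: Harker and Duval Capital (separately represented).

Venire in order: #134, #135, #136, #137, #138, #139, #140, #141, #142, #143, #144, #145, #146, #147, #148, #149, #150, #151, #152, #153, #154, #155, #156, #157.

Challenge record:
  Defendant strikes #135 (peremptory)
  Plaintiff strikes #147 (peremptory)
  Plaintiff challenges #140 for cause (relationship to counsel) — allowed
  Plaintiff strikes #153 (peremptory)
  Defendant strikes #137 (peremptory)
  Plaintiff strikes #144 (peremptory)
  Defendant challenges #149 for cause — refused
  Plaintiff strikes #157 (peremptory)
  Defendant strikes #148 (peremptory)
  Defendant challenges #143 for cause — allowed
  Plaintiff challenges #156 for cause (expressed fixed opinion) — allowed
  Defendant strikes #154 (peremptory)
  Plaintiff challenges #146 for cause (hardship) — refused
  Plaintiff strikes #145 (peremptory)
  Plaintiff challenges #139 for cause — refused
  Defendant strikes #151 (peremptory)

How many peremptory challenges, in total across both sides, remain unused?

Plaintiff allotment: 6. Defendant allotment: 6 base + 2 multi-party = 8.
Plaintiff peremptories used: #147, #153, #144, #157, #145 — 5 (for-cause on #140, #156, #146, #139 don't count).
Defendant peremptories used: #135, #137, #148, #154, #151 — 5 (for-cause on #149, #143 don't count).
Remaining: (6 − 5) + (8 − 5) = 4.

4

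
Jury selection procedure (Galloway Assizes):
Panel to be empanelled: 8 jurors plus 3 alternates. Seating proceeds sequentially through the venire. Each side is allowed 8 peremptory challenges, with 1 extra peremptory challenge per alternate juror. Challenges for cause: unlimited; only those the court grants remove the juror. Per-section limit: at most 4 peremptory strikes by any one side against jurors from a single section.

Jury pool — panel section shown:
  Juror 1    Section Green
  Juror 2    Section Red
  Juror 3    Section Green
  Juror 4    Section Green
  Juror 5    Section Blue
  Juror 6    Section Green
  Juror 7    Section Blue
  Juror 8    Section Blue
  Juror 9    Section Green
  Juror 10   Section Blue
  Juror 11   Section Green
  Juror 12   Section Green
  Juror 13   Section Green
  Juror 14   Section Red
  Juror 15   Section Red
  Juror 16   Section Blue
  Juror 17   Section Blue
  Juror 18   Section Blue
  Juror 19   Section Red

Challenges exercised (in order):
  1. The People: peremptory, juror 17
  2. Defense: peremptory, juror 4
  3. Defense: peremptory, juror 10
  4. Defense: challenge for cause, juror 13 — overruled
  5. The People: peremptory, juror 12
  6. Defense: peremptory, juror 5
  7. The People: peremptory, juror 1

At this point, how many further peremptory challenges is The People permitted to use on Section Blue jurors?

The People peremptories so far: #17, #12, #1 — 3 of 11 used, 8 left overall.
Against Section Blue: #17 — 1 used; per-section cap 4 leaves 3.
Binding limit: min(8, 3) = 3.

3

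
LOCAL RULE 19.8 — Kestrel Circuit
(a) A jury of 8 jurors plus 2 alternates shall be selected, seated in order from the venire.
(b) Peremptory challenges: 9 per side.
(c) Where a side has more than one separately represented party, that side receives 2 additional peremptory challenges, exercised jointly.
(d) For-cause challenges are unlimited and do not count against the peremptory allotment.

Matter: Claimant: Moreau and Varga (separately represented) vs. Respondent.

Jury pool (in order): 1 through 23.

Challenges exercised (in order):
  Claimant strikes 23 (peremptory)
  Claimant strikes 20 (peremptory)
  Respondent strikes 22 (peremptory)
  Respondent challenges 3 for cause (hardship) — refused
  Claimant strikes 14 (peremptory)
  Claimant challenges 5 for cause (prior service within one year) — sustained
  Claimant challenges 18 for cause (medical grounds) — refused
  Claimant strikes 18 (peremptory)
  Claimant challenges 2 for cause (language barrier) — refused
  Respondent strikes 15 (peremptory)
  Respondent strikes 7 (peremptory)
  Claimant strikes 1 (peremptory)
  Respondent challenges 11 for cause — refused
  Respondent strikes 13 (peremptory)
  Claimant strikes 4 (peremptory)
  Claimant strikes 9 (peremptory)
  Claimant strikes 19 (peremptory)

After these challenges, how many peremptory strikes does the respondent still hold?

Respondent allotment: 9.
Respondent peremptories used: #22, #15, #7, #13 — 4 (for-cause on #3, #11 don't count).
Remaining: 9 − 4 = 5.

5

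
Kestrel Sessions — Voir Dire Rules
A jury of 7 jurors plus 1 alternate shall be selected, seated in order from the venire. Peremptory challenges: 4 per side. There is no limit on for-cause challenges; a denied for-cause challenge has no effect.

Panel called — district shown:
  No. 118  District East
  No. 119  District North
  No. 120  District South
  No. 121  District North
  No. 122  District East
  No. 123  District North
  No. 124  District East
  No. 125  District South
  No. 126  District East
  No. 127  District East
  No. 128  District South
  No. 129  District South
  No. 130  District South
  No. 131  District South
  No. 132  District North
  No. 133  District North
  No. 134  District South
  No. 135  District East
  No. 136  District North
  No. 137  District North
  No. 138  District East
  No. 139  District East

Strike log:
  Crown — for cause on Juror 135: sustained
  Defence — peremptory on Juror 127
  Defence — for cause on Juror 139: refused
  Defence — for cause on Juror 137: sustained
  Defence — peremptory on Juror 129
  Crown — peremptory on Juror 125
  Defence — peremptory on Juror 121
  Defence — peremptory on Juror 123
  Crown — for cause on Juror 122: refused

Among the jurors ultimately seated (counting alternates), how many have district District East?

Removed: #121, #123, #125, #127, #129, #135, #137.
Seated (8 incl. alternates): #118, #119, #120, #122, #124, #126, #128, #130.
Of those, in District East: #118, #122, #124, #126 → 4.

4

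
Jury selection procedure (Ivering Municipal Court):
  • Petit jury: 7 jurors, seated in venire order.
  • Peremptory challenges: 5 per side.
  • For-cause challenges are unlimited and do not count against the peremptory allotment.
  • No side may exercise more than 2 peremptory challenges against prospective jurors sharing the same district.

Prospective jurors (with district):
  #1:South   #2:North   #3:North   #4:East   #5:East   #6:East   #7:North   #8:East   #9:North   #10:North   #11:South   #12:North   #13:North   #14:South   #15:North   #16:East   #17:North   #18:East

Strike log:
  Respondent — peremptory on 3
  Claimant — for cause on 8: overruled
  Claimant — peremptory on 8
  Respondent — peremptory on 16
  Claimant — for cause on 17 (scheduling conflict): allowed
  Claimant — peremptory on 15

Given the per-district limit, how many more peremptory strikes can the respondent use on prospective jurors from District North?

Respondent peremptories so far: #3, #16 — 2 of 5 used, 3 left overall.
Against District North: #3 — 1 used; per-district cap 2 leaves 1.
Binding limit: min(3, 1) = 1.

1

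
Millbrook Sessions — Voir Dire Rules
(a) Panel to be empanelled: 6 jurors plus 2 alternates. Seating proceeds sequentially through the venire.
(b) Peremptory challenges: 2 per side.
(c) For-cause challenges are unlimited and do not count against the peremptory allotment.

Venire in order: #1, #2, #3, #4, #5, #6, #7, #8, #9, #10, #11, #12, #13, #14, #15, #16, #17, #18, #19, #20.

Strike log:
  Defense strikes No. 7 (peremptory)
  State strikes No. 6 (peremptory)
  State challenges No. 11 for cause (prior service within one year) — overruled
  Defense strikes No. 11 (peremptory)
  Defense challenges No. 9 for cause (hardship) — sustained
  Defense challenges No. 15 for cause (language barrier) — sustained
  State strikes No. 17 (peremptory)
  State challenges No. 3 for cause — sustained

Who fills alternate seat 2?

Removed: #3, #6, #7, #9, #11, #15, #17.
Seating in order: seats 1–6 → #1, #2, #4, #5, #8, #10; alternates → #12, #13.
So alternate 2 is #13.

13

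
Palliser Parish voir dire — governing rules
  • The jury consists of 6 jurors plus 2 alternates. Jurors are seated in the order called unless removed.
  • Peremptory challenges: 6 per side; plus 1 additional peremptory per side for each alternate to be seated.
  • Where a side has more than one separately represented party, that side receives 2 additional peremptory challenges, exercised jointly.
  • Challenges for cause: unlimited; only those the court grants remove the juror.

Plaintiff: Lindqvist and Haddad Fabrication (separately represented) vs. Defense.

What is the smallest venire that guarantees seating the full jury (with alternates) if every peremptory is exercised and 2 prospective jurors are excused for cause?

Seats to fill: 6 + 2 alternates = 8.
Peremptories — Plaintiff: 6 + 1×2 + 2 = 10; Defense: 6 + 1×2 = 8; total 18.
For-cause removals: 2.
Minimum venire: 8 + 18 + 2 = 28.

28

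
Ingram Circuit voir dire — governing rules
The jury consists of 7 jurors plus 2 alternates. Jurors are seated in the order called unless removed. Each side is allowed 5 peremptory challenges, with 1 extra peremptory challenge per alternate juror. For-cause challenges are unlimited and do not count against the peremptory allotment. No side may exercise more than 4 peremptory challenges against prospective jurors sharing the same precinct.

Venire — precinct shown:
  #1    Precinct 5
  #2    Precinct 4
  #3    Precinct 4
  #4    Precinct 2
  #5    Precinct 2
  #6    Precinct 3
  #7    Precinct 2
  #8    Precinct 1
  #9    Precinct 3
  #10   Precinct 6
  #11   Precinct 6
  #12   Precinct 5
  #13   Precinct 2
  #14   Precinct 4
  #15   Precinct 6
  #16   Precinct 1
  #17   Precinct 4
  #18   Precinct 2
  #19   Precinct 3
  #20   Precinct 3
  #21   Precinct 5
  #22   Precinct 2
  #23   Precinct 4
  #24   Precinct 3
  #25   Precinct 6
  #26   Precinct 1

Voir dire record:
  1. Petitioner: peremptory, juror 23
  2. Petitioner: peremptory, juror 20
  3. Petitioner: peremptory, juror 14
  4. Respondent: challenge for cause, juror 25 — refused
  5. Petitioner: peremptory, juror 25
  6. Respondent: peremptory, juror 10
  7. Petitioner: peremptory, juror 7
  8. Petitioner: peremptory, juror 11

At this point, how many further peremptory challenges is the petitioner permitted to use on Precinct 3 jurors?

1

Petitioner peremptories so far: #23, #20, #14, #25, #7, #11 — 6 of 7 used, 1 left overall.
Against Precinct 3: #20 — 1 used; per-precinct cap 4 leaves 3.
Binding limit: min(1, 3) = 1.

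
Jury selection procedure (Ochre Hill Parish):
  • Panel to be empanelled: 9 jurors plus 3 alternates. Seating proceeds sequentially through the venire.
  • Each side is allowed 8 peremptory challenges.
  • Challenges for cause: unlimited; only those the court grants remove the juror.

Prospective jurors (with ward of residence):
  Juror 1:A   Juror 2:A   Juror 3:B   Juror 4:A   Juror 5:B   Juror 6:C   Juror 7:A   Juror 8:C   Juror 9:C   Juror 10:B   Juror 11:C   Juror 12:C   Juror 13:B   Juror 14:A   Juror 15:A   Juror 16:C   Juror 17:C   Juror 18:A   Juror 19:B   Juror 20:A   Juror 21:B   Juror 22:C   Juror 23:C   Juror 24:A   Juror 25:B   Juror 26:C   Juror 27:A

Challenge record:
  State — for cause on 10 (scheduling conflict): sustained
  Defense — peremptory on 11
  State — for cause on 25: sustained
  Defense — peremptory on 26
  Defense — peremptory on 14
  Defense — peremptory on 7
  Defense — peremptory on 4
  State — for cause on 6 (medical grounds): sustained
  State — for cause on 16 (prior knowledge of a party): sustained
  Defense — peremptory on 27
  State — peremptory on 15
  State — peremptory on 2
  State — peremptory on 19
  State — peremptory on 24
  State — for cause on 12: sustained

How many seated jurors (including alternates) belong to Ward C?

Removed: #2, #4, #6, #7, #10, #11, #12, #14, #15, #16, #19, #24, #25, #26, #27.
Seated (12 incl. alternates): #1, #3, #5, #8, #9, #13, #17, #18, #20, #21, #22, #23.
Of those, in Ward C: #8, #9, #17, #22, #23 → 5.

5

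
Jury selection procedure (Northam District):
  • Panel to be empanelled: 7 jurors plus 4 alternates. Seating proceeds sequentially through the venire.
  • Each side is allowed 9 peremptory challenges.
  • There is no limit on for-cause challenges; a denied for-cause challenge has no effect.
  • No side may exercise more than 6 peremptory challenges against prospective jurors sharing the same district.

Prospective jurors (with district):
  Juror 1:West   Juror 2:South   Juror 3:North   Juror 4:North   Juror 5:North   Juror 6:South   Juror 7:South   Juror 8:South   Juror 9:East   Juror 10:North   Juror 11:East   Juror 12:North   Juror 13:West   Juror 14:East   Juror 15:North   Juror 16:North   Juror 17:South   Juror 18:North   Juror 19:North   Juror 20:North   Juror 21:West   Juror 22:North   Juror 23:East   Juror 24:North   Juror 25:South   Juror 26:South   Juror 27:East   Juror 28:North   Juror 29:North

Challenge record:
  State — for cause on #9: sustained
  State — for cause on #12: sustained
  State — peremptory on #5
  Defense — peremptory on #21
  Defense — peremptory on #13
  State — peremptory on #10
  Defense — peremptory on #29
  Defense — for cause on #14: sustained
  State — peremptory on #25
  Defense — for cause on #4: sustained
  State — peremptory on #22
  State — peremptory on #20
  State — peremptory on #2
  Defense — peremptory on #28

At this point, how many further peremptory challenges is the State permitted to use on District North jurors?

2

State peremptories so far: #5, #10, #25, #22, #20, #2 — 6 of 9 used, 3 left overall.
Against District North: #5, #10, #22, #20 — 4 used; per-district cap 6 leaves 2.
Binding limit: min(3, 2) = 2.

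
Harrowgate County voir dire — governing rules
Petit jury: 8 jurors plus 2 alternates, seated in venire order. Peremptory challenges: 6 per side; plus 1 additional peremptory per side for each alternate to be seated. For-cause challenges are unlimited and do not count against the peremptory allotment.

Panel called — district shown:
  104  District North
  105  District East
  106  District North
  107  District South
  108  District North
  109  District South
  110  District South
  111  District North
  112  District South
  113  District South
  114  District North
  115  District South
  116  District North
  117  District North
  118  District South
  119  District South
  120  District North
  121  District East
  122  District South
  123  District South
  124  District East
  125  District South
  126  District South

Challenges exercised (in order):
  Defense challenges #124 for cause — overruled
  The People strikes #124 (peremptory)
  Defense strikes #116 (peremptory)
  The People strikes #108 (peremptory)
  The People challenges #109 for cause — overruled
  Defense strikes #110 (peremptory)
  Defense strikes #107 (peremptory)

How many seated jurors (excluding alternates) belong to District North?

Removed: #107, #108, #110, #116, #124.
Seated jurors 1–8: #104, #105, #106, #109, #111, #112, #113, #114 (alternates #115, #117 not counted).
Of those, in District North: #104, #106, #111, #114 → 4.

4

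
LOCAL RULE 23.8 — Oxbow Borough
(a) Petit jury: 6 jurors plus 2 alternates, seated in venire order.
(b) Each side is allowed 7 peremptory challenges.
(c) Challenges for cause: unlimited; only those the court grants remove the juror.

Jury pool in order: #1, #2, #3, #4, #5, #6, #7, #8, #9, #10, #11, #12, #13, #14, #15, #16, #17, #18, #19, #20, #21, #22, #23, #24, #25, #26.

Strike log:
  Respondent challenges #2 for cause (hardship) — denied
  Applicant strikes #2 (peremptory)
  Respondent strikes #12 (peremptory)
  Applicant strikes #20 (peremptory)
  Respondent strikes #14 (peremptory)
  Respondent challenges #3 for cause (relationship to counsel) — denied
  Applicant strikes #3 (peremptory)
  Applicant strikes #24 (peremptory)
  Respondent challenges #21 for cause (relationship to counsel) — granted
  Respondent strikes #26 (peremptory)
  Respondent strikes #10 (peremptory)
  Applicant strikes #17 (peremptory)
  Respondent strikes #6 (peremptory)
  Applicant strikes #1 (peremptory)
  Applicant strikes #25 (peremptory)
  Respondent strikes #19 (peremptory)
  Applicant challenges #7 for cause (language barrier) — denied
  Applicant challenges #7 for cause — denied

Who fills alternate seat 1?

Removed: #1, #2, #3, #6, #10, #12, #14, #17, #19, #20, #21, #24, #25, #26. (#7 stays — for-cause denied.)
Filling seats in venire order through position 7: #4, #5, #7, #8, #9, #11, #13.
So alternate 1 is #13.

13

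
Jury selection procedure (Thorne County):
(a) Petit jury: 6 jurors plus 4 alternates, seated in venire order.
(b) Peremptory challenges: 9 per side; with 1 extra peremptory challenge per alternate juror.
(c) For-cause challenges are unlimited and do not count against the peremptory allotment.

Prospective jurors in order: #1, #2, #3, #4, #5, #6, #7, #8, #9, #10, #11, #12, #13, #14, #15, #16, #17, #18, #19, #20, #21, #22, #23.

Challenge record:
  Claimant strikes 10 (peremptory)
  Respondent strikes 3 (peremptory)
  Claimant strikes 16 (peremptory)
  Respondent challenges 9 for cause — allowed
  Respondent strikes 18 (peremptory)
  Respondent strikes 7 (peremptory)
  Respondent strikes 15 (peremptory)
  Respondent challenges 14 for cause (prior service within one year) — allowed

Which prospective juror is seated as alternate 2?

12

Removed: #3, #7, #9, #10, #14, #15, #16, #18.
Filling seats in venire order through position 8: #1, #2, #4, #5, #6, #8, #11, #12.
So alternate 2 is #12.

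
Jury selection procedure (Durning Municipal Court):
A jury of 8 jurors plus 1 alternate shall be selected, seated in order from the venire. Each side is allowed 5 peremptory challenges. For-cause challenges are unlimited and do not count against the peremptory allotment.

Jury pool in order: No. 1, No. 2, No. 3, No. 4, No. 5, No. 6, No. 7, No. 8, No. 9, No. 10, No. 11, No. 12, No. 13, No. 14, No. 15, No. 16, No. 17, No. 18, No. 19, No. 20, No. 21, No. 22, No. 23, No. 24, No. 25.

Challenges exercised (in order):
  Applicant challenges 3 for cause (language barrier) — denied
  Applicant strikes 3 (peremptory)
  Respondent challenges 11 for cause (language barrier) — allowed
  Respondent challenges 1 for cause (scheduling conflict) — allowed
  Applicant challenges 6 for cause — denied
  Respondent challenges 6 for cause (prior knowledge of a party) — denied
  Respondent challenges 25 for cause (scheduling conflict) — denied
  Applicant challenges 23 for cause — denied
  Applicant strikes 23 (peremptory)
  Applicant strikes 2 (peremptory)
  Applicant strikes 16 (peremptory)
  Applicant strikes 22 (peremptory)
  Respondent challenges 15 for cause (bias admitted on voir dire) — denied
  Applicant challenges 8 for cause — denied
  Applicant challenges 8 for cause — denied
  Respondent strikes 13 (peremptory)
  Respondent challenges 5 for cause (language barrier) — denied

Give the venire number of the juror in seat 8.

12

Removed: #1, #2, #3, #11, #13, #16, #22, #23. (#5, #6, #8, #15, #25 stay — for-cause denied.)
Filling seats in venire order through position 8: #4, #5, #6, #7, #8, #9, #10, #12.
So seat 8 is #12.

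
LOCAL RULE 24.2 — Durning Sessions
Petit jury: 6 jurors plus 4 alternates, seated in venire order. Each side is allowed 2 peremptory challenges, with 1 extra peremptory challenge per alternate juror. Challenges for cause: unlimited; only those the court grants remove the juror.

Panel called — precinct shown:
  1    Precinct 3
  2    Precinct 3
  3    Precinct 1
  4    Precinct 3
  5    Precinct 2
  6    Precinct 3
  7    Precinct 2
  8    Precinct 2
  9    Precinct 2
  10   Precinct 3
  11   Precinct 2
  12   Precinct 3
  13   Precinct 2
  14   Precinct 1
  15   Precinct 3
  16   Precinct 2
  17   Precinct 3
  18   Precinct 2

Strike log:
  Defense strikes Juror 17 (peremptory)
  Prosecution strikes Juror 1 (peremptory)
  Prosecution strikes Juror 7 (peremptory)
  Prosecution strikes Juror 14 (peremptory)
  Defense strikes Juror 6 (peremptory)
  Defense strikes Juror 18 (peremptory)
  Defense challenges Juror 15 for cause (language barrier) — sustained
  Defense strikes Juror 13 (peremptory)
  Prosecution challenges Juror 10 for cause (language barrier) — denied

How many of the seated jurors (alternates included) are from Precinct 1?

1

Removed: #1, #6, #7, #13, #14, #15, #17, #18.
Seated (10 incl. alternates): #2, #3, #4, #5, #8, #9, #10, #11, #12, #16.
Of those, in Precinct 1: #3 → 1.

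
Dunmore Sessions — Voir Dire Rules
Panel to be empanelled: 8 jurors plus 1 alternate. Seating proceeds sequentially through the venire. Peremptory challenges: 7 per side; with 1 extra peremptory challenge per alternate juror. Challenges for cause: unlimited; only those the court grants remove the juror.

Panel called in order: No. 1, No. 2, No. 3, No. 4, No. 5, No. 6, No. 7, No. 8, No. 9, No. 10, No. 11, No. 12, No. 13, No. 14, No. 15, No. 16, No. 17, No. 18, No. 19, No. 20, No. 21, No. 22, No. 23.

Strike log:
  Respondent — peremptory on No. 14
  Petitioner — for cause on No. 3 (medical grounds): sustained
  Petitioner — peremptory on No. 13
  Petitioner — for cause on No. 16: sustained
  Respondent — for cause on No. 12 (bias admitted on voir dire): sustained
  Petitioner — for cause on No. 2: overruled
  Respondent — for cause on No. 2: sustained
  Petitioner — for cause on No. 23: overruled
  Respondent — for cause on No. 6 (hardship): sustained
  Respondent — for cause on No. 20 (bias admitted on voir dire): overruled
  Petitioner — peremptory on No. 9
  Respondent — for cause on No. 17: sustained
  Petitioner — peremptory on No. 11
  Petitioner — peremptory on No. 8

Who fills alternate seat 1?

20

Removed: #2, #3, #6, #8, #9, #11, #12, #13, #14, #16, #17. (#20, #23 stay — for-cause denied.)
Seating in order: seats 1–8 → #1, #4, #5, #7, #10, #15, #18, #19; alternates → #20.
So alternate 1 is #20.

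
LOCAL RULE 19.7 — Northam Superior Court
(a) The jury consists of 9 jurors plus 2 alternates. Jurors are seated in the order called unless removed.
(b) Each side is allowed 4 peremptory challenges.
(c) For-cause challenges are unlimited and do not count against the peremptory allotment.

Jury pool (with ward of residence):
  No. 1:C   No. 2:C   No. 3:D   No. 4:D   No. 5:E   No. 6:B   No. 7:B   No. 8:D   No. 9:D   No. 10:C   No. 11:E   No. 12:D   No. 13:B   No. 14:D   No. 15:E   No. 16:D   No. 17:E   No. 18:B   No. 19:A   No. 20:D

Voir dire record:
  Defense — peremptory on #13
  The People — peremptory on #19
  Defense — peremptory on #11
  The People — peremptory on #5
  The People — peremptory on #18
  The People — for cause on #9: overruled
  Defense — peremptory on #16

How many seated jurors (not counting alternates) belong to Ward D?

Removed: #5, #11, #13, #16, #18, #19.
Seated jurors 1–9: #1, #2, #3, #4, #6, #7, #8, #9, #10 (alternates #12, #14 not counted).
Of those, in Ward D: #3, #4, #8, #9 → 4.

4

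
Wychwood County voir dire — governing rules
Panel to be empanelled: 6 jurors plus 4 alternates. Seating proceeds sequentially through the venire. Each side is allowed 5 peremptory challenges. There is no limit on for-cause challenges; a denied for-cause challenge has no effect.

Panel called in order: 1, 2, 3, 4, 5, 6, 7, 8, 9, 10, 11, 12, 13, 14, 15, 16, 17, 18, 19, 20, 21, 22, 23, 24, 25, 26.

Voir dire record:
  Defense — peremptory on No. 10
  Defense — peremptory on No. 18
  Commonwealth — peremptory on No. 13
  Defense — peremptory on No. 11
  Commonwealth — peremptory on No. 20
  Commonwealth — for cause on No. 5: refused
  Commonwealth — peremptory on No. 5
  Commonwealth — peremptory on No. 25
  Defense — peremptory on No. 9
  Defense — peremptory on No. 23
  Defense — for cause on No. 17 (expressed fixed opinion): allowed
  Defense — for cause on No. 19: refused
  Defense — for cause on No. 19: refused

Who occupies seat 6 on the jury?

7

Removed: #5, #9, #10, #11, #13, #17, #18, #20, #23, #25. (#19 stays — for-cause denied.)
Seating in order: seats 1–6 → #1, #2, #3, #4, #6, #7; alternates → #8, #12, #14, #15.
So seat 6 is #7.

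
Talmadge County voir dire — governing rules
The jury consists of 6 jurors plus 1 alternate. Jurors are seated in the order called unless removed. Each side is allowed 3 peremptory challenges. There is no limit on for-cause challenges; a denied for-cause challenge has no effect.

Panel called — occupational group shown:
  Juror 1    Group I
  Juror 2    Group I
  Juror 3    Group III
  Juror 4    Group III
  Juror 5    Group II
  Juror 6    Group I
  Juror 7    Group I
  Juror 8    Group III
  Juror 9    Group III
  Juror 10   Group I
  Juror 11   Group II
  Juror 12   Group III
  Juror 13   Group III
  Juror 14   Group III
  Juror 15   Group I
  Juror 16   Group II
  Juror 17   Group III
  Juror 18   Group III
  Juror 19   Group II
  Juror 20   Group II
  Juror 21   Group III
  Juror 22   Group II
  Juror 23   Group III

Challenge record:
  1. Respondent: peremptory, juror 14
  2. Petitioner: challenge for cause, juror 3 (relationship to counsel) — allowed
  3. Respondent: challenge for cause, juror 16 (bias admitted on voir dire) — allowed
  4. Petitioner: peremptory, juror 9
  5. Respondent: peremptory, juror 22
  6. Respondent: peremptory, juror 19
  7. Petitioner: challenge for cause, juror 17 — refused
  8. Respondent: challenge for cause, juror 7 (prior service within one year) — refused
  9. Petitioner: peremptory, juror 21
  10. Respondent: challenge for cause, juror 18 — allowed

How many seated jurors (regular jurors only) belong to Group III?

Removed: #3, #9, #14, #16, #18, #19, #21, #22.
Seated jurors 1–6: #1, #2, #4, #5, #6, #7 (alternates #8 not counted).
Of those, in Group III: #4 → 1.

1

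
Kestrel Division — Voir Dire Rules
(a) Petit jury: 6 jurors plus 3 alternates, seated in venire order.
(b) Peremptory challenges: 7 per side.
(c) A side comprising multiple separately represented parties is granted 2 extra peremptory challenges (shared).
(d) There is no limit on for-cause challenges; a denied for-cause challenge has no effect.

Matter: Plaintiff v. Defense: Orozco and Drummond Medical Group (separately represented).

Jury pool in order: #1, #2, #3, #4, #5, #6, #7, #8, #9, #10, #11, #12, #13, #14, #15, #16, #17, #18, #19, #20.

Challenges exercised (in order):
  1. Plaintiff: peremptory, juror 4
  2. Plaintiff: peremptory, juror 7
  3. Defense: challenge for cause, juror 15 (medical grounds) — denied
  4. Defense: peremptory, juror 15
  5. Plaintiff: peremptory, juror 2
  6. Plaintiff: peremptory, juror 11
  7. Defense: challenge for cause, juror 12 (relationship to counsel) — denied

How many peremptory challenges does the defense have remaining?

8

Defense allotment: 7 base + 2 multi-party = 9.
Defense peremptories used: #15 — 1 (for-cause on #15, #12 don't count).
Remaining: 9 − 1 = 8.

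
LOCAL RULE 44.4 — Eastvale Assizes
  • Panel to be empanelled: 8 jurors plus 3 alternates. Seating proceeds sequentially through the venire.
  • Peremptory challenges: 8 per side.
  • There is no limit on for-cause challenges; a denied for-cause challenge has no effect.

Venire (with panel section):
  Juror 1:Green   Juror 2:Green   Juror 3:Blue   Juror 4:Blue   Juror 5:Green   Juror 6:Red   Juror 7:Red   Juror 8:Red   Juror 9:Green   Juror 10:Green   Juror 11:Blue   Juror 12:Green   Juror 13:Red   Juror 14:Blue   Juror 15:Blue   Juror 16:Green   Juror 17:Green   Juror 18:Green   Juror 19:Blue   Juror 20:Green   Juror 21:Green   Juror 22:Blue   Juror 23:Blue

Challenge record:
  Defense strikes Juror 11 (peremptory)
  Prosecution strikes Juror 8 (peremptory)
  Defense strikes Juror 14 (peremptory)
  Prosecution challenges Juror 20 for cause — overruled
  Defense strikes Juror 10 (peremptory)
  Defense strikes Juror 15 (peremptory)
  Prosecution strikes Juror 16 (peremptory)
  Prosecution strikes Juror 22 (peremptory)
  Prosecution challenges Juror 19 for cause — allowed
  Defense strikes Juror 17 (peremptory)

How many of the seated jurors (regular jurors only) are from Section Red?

Removed: #8, #10, #11, #14, #15, #16, #17, #19, #22.
Seated jurors 1–8: #1, #2, #3, #4, #5, #6, #7, #9 (alternates #12, #13, #18 not counted).
Of those, in Section Red: #6, #7 → 2.

2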